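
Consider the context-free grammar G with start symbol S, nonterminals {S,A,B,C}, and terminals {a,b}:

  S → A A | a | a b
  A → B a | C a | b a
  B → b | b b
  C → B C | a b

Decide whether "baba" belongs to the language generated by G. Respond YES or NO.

Convert to CNF:
  S -> A A | T0 T1 | a
  A -> B T0 | C T0 | T1 T0
  B -> T1 T1 | b
  C -> B C | T0 T1
  T0 -> a
  T1 -> b

CYK table (by increasing span):
  [0..0]={B,T1}  "b"  orig:{B}
  [1..1]={S,T0}  "a"  orig:{S}
  [2..2]={B,T1}  "b"  orig:{B}
  [3..3]={S,T0}  "a"  orig:{S}
  [0..1]={A}  "ba"
  [1..2]={C,S}  "ab"
  [2..3]={A}  "ba"
  [0..2]={C}  "bab"
  [1..3]={A}  "aba"
  [0..3]={A,S}  "baba"

S ∈ T[0,3] ⇒ YES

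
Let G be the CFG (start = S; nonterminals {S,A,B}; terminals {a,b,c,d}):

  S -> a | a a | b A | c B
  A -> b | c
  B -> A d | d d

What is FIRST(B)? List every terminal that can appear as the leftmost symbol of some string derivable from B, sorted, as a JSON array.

Compute FIRST by fixpoint:
round 1:
  A via A→b: +{b}
  A via A→c: +{c}
  B via B→A d: +{b,c}
  B via B→d d: +{d}
  S via S→a: +{a}
  S via S→b A: +{b}
  S via S→c B: +{c}
  FIRST(S)={a,b,c}  FIRST(A)={b,c}  FIRST(B)={b,c,d}
round 2: done
  FIRST(S)={a,b,c}  FIRST(A)={b,c}  FIRST(B)={b,c,d}

FIRST(B) = ["b", "c", "d"]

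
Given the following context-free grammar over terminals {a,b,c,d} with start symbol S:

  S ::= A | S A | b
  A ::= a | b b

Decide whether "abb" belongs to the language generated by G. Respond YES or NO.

Convert to CNF:
  S -> S A | T0 T0 | a | b
  A -> T0 T0 | a
  T0 -> b

CYK table (by increasing span):
  T[0,0] 'a' = {A,S}
  T[1,1] 'b' = {S,T0}  orig:{S}
  T[2,2] 'b' = {S,T0}  orig:{S}
  T[0,1] 'ab' = ∅
  T[1,2] 'bb' = {A,S}
  T[0,2] 'abb' = {S}

S ∈ T[0,2] ⇒ YES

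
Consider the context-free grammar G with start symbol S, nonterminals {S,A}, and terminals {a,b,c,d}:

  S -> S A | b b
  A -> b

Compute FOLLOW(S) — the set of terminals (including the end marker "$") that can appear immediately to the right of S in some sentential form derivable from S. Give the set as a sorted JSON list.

Compute FIRST by fixpoint:
iter 1:
  A via A→b: +{b}
  S via S→b b: +{b}
  FIRST(S)={b}  FIRST(A)={b}
iter 2: (stable)
  FIRST(S)={b}  FIRST(A)={b}

FOLLOW sets:
FOLLOW(S) := {$}
pass 1:
  S→S A: FOLLOW(S) ⊇ FIRST(A) = {b}; new: +{b}
  S→S A: FOLLOW(A) ⊇ FOLLOW(S) ⊇ {$,b}; new: +{$,b}
  S: {$,b}  A: {$,b}
pass 2: done
  S: {$,b}  A: {$,b}

FOLLOW(S) = ["$", "b"]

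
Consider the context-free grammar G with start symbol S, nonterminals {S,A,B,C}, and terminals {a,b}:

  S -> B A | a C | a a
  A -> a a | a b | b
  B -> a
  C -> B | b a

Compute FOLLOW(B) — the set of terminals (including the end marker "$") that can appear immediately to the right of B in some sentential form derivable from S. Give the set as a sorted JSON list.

FIRST iteration:
pass 1:
  A via A→a a: +{a}
  A via A→b: +{b}
  B via B→a: +{a}
  C via C→B: +{a}
  C via C→b a: +{b}
  S via S→B A: +{a}
  FIRST(S)={a}  FIRST(A)={a,b}  FIRST(B)={a}  FIRST(C)={a,b}
pass 2: (no change)
  FIRST(S)={a}  FIRST(A)={a,b}  FIRST(B)={a}  FIRST(C)={a,b}

FOLLOW iteration:
initialize: $ ∈ FOLLOW(S)
round 1:
  S→B A: FOLLOW(B) ⊇ FIRST(A) = {a,b}; new: +{a,b}
  S→B A: FOLLOW(A) ⊇ FOLLOW(S) ⊇ {$}; new: +{$}
  S→a C: FOLLOW(C) ⊇ FOLLOW(S) ⊇ {$}; new: +{$}
  FOLLOW(S)={$}  FOLLOW(A)={$}  FOLLOW(B)={a,b}  FOLLOW(C)={$}
round 2:
  C→B: FOLLOW(B) ⊇ FOLLOW(C) ⊇ {$}; new: +{$}
  FOLLOW(S)={$}  FOLLOW(A)={$}  FOLLOW(B)={$,a,b}  FOLLOW(C)={$}
round 3: done
  FOLLOW(S)={$}  FOLLOW(A)={$}  FOLLOW(B)={$,a,b}  FOLLOW(C)={$}

FOLLOW(B) = ["$", "a", "b"]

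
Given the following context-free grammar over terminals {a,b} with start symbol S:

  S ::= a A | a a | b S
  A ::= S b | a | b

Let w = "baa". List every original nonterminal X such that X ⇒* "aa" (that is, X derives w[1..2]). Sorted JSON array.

Convert to CNF:
  S -> T0 S | T1 A | T1 T1
  A -> S T0 | a | b
  T0 -> b
  T1 -> a

CYK table (by increasing span) (cells [i..j] with 1 ≤ i ≤ j ≤ 2 only):
  [1..1]={A,T1}  "a"  orig:{A}
  [2..2]={A,T1}  "a"  orig:{A}
  [1..2]={S}  "aa"

Original NTs in T[1,2] deriving "aa": ["S"]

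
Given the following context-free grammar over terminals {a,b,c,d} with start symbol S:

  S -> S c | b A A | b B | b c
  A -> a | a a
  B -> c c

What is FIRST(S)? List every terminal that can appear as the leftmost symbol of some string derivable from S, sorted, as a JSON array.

FIRST iteration:
[1]
  A via A→a: +{a}
  B via B→c c: +{c}
  S via S→b A A: +{b}
  S: {b}  A: {a}  B: {c}
[2] done
  S: {b}  A: {a}  B: {c}

FIRST(S) = ["b"]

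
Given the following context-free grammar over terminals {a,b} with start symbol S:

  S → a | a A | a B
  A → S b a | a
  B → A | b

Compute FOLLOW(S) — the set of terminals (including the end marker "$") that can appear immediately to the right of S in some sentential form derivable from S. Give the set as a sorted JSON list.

Compute FIRST by fixpoint:
round 1:
  A via A→a: +{a}
  B via B→A: +{a}
  B via B→b: +{b}
  S via S→a: +{a}
  S: {a}  A: {a}  B: {a,b}
round 2: (no change)
  S: {a}  A: {a}  B: {a,b}

FOLLOW iteration:
seed FOLLOW(S) with $
iter 1:
  A→S b a: FOLLOW(S) ⊇ FIRST(b) = {b}; new: +{b}
  S→a A: FOLLOW(A) ⊇ FOLLOW(S) ⊇ {$,b}; new: +{$,b}
  S→a B: FOLLOW(B) ⊇ FOLLOW(S) ⊇ {$,b}; new: +{$,b}
  FOLLOW[S]={$,b}  FOLLOW[A]={$,b}  FOLLOW[B]={$,b}
iter 2: (stable)
  FOLLOW[S]={$,b}  FOLLOW[A]={$,b}  FOLLOW[B]={$,b}

FOLLOW(S) = ["$", "b"]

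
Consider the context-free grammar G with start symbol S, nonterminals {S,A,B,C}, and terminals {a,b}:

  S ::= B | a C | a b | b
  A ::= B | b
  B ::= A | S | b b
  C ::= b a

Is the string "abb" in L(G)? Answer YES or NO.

CNF form of G:
  S -> T0 C | T0 T1 | T1 T1 | b
  A -> T0 C | T0 T1 | T1 T1 | b
  B -> T0 C | T0 T1 | T1 T1 | b
  C -> T1 T0
  T0 -> a
  T1 -> b

CYK table (by increasing span):
  [0..0]={T0}  "a"  orig:{}
  [1..1]={A,B,S,T1}  "b"  orig:{A,B,S}
  [2..2]={A,B,S,T1}  "b"  orig:{A,B,S}
  [0..1]={A,B,S}  "ab"
  [1..2]={A,B,S}  "bb"
  [0..2]=∅  "abb"

S ∉ T[0,2] ⇒ NO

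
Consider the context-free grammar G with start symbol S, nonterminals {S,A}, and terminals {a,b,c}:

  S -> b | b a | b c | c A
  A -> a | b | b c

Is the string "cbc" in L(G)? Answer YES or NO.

CNF form of G:
  S -> T0 T1 | T0 T2 | T1 A | b
  A -> T0 T1 | a | b
  T0 -> b
  T1 -> c
  T2 -> a

CYK fill:
  [0..0]={T1}  "c"  orig:{}
  [1..1]={A,S,T0}  "b"  orig:{A,S}
  [2..2]={T1}  "c"  orig:{}
  [0..1]={S}  "cb"
  [1..2]={A,S}  "bc"
  [0..2]={S}  "cbc"

S ∈ T[0,2] ⇒ YES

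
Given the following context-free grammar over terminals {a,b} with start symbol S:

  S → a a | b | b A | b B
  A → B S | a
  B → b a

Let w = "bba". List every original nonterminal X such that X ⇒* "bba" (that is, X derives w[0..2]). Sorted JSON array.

Convert to CNF:
  S -> T0 A | T0 B | T1 T1 | b
  A -> B S | a
  B -> T0 T1
  T0 -> b
  T1 -> a

CYK fill — only the sub-triangle for w[0..2]:
  cell(0,0) b: {S,T0}  orig:{S}
  cell(1,1) b: {S,T0}  orig:{S}
  cell(2,2) a: {A,T1}  orig:{A}
  cell(0,1) bb: ∅
  cell(1,2) ba: {B,S}
  cell(0,2) bba: {S}

Original NTs in T[0,2] deriving "bba": ["S"]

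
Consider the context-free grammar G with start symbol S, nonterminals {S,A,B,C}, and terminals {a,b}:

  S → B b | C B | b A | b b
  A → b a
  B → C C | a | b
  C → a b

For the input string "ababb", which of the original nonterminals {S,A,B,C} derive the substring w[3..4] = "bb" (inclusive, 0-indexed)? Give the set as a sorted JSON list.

CNF form of G:
  S -> B T0 | C B | T0 A | T0 T0
  A -> T0 T1
  B -> C C | a | b
  C -> T1 T0
  T0 -> b
  T1 -> a

CYK table (by increasing span) (cells [i..j] with 3 ≤ i ≤ j ≤ 4 only):
  [3..3]={B,T0}  "b"  orig:{B}
  [4..4]={B,T0}  "b"  orig:{B}
  [3..4]={S}  "bb"

Original NTs in T[3,4] deriving "bb": ["S"]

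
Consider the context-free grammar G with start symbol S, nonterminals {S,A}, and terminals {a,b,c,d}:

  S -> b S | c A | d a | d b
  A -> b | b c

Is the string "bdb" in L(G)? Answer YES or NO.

CNF form of G:
  S -> T0 S | T1 A | T2 T0 | T2 T3
  A -> T0 T1 | b
  T0 -> b
  T1 -> c
  T2 -> d
  T3 -> a

CYK table (by increasing span):
  cell(0,0) b: {A,T0}  orig:{A}
  cell(1,1) d: {T2}  orig:{}
  cell(2,2) b: {A,T0}  orig:{A}
  cell(0,1) bd: ∅
  cell(1,2) db: {S}
  cell(0,2) bdb: {S}

S ∈ T[0,2] ⇒ YES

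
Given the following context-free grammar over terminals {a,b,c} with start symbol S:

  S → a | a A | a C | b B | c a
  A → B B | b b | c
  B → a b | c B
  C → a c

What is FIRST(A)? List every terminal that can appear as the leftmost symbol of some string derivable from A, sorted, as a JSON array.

Compute FIRST by fixpoint:
iter 1:
  A via A→b b: +{b}
  A via A→c: +{c}
  B via B→a b: +{a}
  B via B→c B: +{c}
  C via C→a c: +{a}
  S via S→a: +{a}
  S via S→b B: +{b}
  S via S→c a: +{c}
  S: {a,b,c}  A: {b,c}  B: {a,c}  C: {a}
iter 2:
  A via A→B B: +{a}
  S: {a,b,c}  A: {a,b,c}  B: {a,c}  C: {a}
iter 3: (no change)
  S: {a,b,c}  A: {a,b,c}  B: {a,c}  C: {a}

FIRST(A) = ["a", "b", "c"]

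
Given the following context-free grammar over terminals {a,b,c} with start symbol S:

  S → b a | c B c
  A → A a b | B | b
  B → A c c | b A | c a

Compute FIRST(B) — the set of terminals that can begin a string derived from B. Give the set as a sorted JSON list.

Compute FIRST by fixpoint:
pass 1:
  A via A→b: +{b}
  B via B→A c c: +{b}
  B via B→c a: +{c}
  S via S→b a: +{b}
  S via S→c B c: +{c}
  FIRST(S)={b,c}  FIRST(A)={b}  FIRST(B)={b,c}
pass 2:
  A via A→B: +{c}
  FIRST(S)={b,c}  FIRST(A)={b,c}  FIRST(B)={b,c}
pass 3: (stable)
  FIRST(S)={b,c}  FIRST(A)={b,c}  FIRST(B)={b,c}

FIRST(B) = ["b", "c"]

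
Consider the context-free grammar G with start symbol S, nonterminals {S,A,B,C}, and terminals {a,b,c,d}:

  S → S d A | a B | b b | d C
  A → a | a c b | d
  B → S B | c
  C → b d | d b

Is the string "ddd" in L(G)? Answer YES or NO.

CNF form of G:
  S -> S X5 | T0 B | T2 T2 | T3 C
  A -> T0 X4 | a | d
  B -> S B | c
  C -> T2 T3 | T3 T2
  T0 -> a
  T1 -> c
  T2 -> b
  T3 -> d
  X4 -> T1 T2
  X5 -> T3 A

CYK fill:
  T[0,0] 'd' = {A,T3}  orig:{A}
  T[1,1] 'd' = {A,T3}  orig:{A}
  T[2,2] 'd' = {A,T3}  orig:{A}
  T[0,1] 'dd' = {X5}  orig:{}
  T[1,2] 'dd' = {X5}  orig:{}
  T[0,2] 'ddd' = ∅

S ∉ T[0,2] ⇒ NO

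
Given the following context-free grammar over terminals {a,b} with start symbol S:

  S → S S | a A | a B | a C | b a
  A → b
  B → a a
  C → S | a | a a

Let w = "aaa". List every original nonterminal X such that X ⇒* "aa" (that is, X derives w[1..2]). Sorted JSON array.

CNF form of G:
  S -> S S | T0 A | T0 B | T0 C | T1 T0
  A -> b
  B -> T0 T0
  C -> S S | T0 A | T0 B | T0 C | T0 T0 | T1 T0 | a
  T0 -> a
  T1 -> b

Fill CYK table bottom-up (cells [i..j] with 1 ≤ i ≤ j ≤ 2 only):
  T[1,1] 'a' = {C,T0}  orig:{C}
  T[2,2] 'a' = {C,T0}  orig:{C}
  T[1,2] 'aa' = {B,C,S}

Original NTs in T[1,2] deriving "aa": ["B", "C", "S"]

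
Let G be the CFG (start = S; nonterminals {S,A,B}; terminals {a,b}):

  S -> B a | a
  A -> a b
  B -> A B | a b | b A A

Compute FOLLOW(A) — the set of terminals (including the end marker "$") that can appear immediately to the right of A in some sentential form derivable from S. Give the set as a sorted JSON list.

Compute FIRST by fixpoint:
iter 1:
  A via A→a b: +{a}
  B via B→A B: +{a}
  B via B→b A A: +{b}
  S via S→B a: +{a,b}
  FIRST(S)={a,b}  FIRST(A)={a}  FIRST(B)={a,b}
iter 2: done
  FIRST(S)={a,b}  FIRST(A)={a}  FIRST(B)={a,b}

Compute FOLLOW by fixpoint:
initialize: $ ∈ FOLLOW(S)
iter 1:
  B→A B: FOLLOW(A) ⊇ FIRST(B) = {a,b}; new: +{a,b}
  S→B a: FOLLOW(B) ⊇ FIRST(a) = {a}; new: +{a}
  FOLLOW(S)={$}  FOLLOW(A)={a,b}  FOLLOW(B)={a}
iter 2: (no change)
  FOLLOW(S)={$}  FOLLOW(A)={a,b}  FOLLOW(B)={a}

FOLLOW(A) = ["a", "b"]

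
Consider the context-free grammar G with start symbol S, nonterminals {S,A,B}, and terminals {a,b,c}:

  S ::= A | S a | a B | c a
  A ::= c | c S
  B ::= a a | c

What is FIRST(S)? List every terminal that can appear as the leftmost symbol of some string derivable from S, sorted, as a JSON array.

Compute FIRST by fixpoint:
round 1:
  A via A→c: +{c}
  B via B→a a: +{a}
  B via B→c: +{c}
  S via S→A: +{c}
  S via S→a B: +{a}
  FIRST(S)={a,c}  FIRST(A)={c}  FIRST(B)={a,c}
round 2: (stable)
  FIRST(S)={a,c}  FIRST(A)={c}  FIRST(B)={a,c}

FIRST(S) = ["a", "c"]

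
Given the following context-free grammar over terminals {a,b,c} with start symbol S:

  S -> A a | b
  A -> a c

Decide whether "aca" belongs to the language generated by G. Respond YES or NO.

Convert to CNF:
  S -> A T0 | b
  A -> T0 T1
  T0 -> a
  T1 -> c

Fill CYK table bottom-up:
  cell(0,0) a: {T0}  orig:{}
  cell(1,1) c: {T1}  orig:{}
  cell(2,2) a: {T0}  orig:{}
  cell(0,1) ac: {A}
  cell(1,2) ca: ∅
  cell(0,2) aca: {S}

S ∈ T[0,2] ⇒ YES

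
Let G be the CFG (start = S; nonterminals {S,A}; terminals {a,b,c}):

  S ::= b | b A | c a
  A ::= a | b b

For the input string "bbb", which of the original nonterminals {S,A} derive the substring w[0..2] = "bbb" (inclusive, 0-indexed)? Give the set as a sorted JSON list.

CNF form of G:
  S -> T0 A | T1 T2 | b
  A -> T0 T0 | a
  T0 -> b
  T1 -> c
  T2 -> a

CYK table (by increasing span) — only the sub-triangle for w[0..2]:
  cell(0,0) b: {S,T0}  orig:{S}
  cell(1,1) b: {S,T0}  orig:{S}
  cell(2,2) b: {S,T0}  orig:{S}
  cell(0,1) bb: {A}
  cell(1,2) bb: {A}
  cell(0,2) bbb: {S}

Original NTs in T[0,2] deriving "bbb": ["S"]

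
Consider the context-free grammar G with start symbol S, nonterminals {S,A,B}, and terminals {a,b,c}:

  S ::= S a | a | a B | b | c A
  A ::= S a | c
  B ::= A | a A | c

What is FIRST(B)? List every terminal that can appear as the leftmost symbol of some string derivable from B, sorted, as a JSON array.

Compute FIRST by fixpoint:
round 1:
  A via A→c: +{c}
  B via B→A: +{c}
  B via B→a A: +{a}
  S via S→a: +{a}
  S via S→b: +{b}
  S via S→c A: +{c}
  S: {a,b,c}  A: {c}  B: {a,c}
round 2:
  A via A→S a: +{a,b}
  B via B→A: +{b}
  S: {a,b,c}  A: {a,b,c}  B: {a,b,c}
round 3: done
  S: {a,b,c}  A: {a,b,c}  B: {a,b,c}

FIRST(B) = ["a", "b", "c"]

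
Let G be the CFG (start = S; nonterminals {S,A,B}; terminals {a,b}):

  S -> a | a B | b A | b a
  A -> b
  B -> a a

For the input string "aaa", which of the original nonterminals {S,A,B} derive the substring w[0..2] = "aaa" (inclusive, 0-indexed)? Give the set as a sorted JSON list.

CNF form of G:
  S -> T0 B | T1 A | T1 T0 | a
  A -> b
  B -> T0 T0
  T0 -> a
  T1 -> b

Fill CYK table bottom-up — only the sub-triangle for w[0..2]:
  [0..0]={S,T0}  "a"  orig:{S}
  [1..1]={S,T0}  "a"  orig:{S}
  [2..2]={S,T0}  "a"  orig:{S}
  [0..1]={B}  "aa"
  [1..2]={B}  "aa"
  [0..2]={S}  "aaa"

Original NTs in T[0,2] deriving "aaa": ["S"]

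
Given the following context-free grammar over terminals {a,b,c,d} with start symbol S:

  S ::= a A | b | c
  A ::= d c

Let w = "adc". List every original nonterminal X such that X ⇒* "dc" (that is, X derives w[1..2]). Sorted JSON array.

CNF form of G:
  S -> T2 A | b | c
  A -> T0 T1
  T0 -> d
  T1 -> c
  T2 -> a

Fill CYK table bottom-up (cells [i..j] with 1 ≤ i ≤ j ≤ 2 only):
  [1..1]={T0}  "d"  orig:{}
  [2..2]={S,T1}  "c"  orig:{S}
  [1..2]={A}  "dc"

Original NTs in T[1,2] deriving "dc": ["A"]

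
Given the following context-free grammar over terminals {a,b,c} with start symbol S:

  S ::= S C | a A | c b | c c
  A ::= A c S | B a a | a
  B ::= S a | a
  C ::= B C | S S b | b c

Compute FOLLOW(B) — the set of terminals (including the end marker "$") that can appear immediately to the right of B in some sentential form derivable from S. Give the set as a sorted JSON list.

FIRST sets, iterate to fixpoint:
[1]
  A via A→a: +{a}
  B via B→a: +{a}
  C via C→B C: +{a}
  C via C→b c: +{b}
  S via S→a A: +{a}
  S via S→c b: +{c}
  S: {a,c}  A: {a}  B: {a}  C: {a,b}
[2]
  B via B→S a: +{c}
  C via C→B C: +{c}
  S: {a,c}  A: {a}  B: {a,c}  C: {a,b,c}
[3]
  A via A→B a a: +{c}
  S: {a,c}  A: {a,c}  B: {a,c}  C: {a,b,c}
[4] — fixpoint
  S: {a,c}  A: {a,c}  B: {a,c}  C: {a,b,c}

Compute FOLLOW by fixpoint:
initialize: $ ∈ FOLLOW(S)
iter 1:
  A→A c S: FOLLOW(A) ⊇ FIRST(c) = {c}; new: +{c}
  A→A c S: FOLLOW(S) ⊇ FOLLOW(A) ⊇ {c}; new: +{c}
  A→B a a: FOLLOW(B) ⊇ FIRST(a) = {a}; new: +{a}
  B→S a: FOLLOW(S) ⊇ FIRST(a) = {a}; new: +{a}
  C→B C: FOLLOW(B) ⊇ FIRST(C) = {a,b,c}; new: +{b,c}
  C→S S b: FOLLOW(S) ⊇ FIRST(b) = {b}; new: +{b}
  S→S C: FOLLOW(C) ⊇ FOLLOW(S) ⊇ {$,a,b,c}; new: +{$,a,b,c}
  S→a A: FOLLOW(A) ⊇ FOLLOW(S) ⊇ {$,a,b,c}; new: +{$,a,b}
  FOLLOW[S]={$,a,b,c}  FOLLOW[A]={$,a,b,c}  FOLLOW[B]={a,b,c}  FOLLOW[C]={$,a,b,c}
iter 2: (stable)
  FOLLOW[S]={$,a,b,c}  FOLLOW[A]={$,a,b,c}  FOLLOW[B]={a,b,c}  FOLLOW[C]={$,a,b,c}

FOLLOW(B) = ["a", "b", "c"]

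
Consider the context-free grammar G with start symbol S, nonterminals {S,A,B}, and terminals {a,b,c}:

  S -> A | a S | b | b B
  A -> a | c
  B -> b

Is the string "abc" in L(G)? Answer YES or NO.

Convert to CNF:
  S -> T0 S | T1 B | a | b | c
  A -> a | c
  B -> b
  T0 -> a
  T1 -> b

Fill CYK table bottom-up:
  [0..0]={A,S,T0}  "a"  orig:{A,S}
  [1..1]={B,S,T1}  "b"  orig:{B,S}
  [2..2]={A,S}  "c"
  [0..1]={S}  "ab"
  [1..2]=∅  "bc"
  [0..2]=∅  "abc"

S ∉ T[0,2] ⇒ NO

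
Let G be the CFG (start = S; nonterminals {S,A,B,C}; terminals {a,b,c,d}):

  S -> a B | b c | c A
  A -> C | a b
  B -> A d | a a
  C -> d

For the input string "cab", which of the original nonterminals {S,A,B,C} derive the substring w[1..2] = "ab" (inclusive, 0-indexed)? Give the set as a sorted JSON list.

CNF form of G:
  S -> T0 B | T1 T3 | T3 A
  A -> T0 T1 | d
  B -> A T2 | T0 T0
  C -> d
  T0 -> a
  T1 -> b
  T2 -> d
  T3 -> c

CYK fill — only the sub-triangle for w[1..2]:
  T[1,1] 'a' = {T0}  orig:{}
  T[2,2] 'b' = {T1}  orig:{}
  T[1,2] 'ab' = {A}

Original NTs in T[1,2] deriving "ab": ["A"]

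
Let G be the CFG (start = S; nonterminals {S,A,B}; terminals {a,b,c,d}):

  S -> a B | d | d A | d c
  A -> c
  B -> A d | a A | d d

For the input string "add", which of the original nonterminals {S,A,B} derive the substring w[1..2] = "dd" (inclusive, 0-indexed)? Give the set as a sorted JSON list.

CNF form of G:
  S -> T0 A | T0 T2 | T1 B | d
  A -> c
  B -> A T0 | T0 T0 | T1 A
  T0 -> d
  T1 -> a
  T2 -> c

CYK table (by increasing span) (cells [i..j] with 1 ≤ i ≤ j ≤ 2 only):
  cell(1,1) d: {S,T0}  orig:{S}
  cell(2,2) d: {S,T0}  orig:{S}
  cell(1,2) dd: {B}

Original NTs in T[1,2] deriving "dd": ["B"]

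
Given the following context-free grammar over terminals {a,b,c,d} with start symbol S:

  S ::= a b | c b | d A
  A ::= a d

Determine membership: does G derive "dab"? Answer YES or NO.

Convert to CNF:
  S -> T0 T2 | T1 A | T3 T2
  A -> T0 T1
  T0 -> a
  T1 -> d
  T2 -> b
  T3 -> c

CYK table (by increasing span):
  [0..0]={T1}  "d"  orig:{}
  [1..1]={T0}  "a"  orig:{}
  [2..2]={T2}  "b"  orig:{}
  [0..1]=∅  "da"
  [1..2]={S}  "ab"
  [0..2]=∅  "dab"

S ∉ T[0,2] ⇒ NO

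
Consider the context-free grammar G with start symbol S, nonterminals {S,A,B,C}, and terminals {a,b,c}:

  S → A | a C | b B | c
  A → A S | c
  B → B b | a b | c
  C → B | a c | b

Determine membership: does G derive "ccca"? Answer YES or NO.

Convert to CNF:
  S -> A S | T0 B | T1 C | c
  A -> A S | c
  B -> B T0 | T1 T0 | c
  C -> B T0 | T1 T0 | T1 T2 | b | c
  T0 -> b
  T1 -> a
  T2 -> c

CYK fill:
  T[0,0] 'c' = {A,B,C,S,T2}  orig:{A,B,C,S}
  T[1,1] 'c' = {A,B,C,S,T2}  orig:{A,B,C,S}
  T[2,2] 'c' = {A,B,C,S,T2}  orig:{A,B,C,S}
  T[3,3] 'a' = {T1}  orig:{}
  T[0,1] 'cc' = {A,S}
  T[1,2] 'cc' = {A,S}
  T[2,3] 'ca' = ∅
  T[0,2] 'ccc' = {A,S}
  T[1,3] 'cca' = ∅
  T[0,3] 'ccca' = ∅

S ∉ T[0,3] ⇒ NO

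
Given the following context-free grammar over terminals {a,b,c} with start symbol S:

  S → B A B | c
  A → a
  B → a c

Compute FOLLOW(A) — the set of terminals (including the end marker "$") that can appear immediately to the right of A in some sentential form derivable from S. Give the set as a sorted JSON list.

FIRST sets, iterate to fixpoint:
round 1:
  A via A→a: +{a}
  B via B→a c: +{a}
  S via S→B A B: +{a}
  S via S→c: +{c}
  FIRST(S)={a,c}  FIRST(A)={a}  FIRST(B)={a}
round 2: — fixpoint
  FIRST(S)={a,c}  FIRST(A)={a}  FIRST(B)={a}

FOLLOW iteration:
FOLLOW(S) := {$}
iter 1:
  S→B A B: FOLLOW(B) ⊇ FIRST(A) = {a}; new: +{a}
  S→B A B: FOLLOW(A) ⊇ FIRST(B) = {a}; new: +{a}
  S→B A B: FOLLOW(B) ⊇ FOLLOW(S) ⊇ {$}; new: +{$}
  FOLLOW[S]={$}  FOLLOW[A]={a}  FOLLOW[B]={$,a}
iter 2: — fixpoint
  FOLLOW[S]={$}  FOLLOW[A]={a}  FOLLOW[B]={$,a}

FOLLOW(A) = ["a"]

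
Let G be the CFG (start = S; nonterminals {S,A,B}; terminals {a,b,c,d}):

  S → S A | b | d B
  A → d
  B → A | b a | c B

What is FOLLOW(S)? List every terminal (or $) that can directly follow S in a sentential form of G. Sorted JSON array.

FIRST iteration:
[1]
  A via A→d: +{d}
  B via B→A: +{d}
  B via B→b a: +{b}
  B via B→c B: +{c}
  S via S→b: +{b}
  S via S→d B: +{d}
  S: {b,d}  A: {d}  B: {b,c,d}
[2] (no change)
  S: {b,d}  A: {d}  B: {b,c,d}

Compute FOLLOW by fixpoint:
initialize: $ ∈ FOLLOW(S)
pass 1:
  S→S A: FOLLOW(S) ⊇ FIRST(A) = {d}; new: +{d}
  S→S A: FOLLOW(A) ⊇ FOLLOW(S) ⊇ {$,d}; new: +{$,d}
  S→d B: FOLLOW(B) ⊇ FOLLOW(S) ⊇ {$,d}; new: +{$,d}
  FOLLOW(S)={$,d}  FOLLOW(A)={$,d}  FOLLOW(B)={$,d}
pass 2: (stable)
  FOLLOW(S)={$,d}  FOLLOW(A)={$,d}  FOLLOW(B)={$,d}

FOLLOW(S) = ["$", "d"]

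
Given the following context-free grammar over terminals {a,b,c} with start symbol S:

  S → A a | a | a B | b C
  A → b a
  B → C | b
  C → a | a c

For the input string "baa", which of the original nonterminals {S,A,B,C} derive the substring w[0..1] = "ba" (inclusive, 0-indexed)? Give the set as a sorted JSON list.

Convert to CNF:
  S -> A T1 | T0 C | T1 B | a
  A -> T0 T1
  B -> T1 T2 | a | b
  C -> T1 T2 | a
  T0 -> b
  T1 -> a
  T2 -> c

Fill CYK table bottom-up, restricted to cells inside w[0..1]:
  cell(0,0) b: {B,T0}  orig:{B}
  cell(1,1) a: {B,C,S,T1}  orig:{B,C,S}
  cell(0,1) ba: {A,S}

Original NTs in T[0,1] deriving "ba": ["A", "S"]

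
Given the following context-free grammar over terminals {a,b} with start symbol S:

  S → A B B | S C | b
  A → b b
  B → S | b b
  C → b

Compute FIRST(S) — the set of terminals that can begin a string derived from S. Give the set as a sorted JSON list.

FIRST iteration:
[1]
  A via A→b b: +{b}
  B via B→b b: +{b}
  C via C→b: +{b}
  S via S→A B B: +{b}
  FIRST(S)={b}  FIRST(A)={b}  FIRST(B)={b}  FIRST(C)={b}
[2] done
  FIRST(S)={b}  FIRST(A)={b}  FIRST(B)={b}  FIRST(C)={b}

FIRST(S) = ["b"]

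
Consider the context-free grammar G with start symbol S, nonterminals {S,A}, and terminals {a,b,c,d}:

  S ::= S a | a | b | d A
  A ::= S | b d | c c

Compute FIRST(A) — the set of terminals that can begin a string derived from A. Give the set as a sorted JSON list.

Compute FIRST by fixpoint:
iter 1:
  A via A→b d: +{b}
  A via A→c c: +{c}
  S via S→a: +{a}
  S via S→b: +{b}
  S via S→d A: +{d}
  FIRST(S)={a,b,d}  FIRST(A)={b,c}
iter 2:
  A via A→S: +{a,d}
  FIRST(S)={a,b,d}  FIRST(A)={a,b,c,d}
iter 3: (no change)
  FIRST(S)={a,b,d}  FIRST(A)={a,b,c,d}

FIRST(A) = ["a", "b", "c", "d"]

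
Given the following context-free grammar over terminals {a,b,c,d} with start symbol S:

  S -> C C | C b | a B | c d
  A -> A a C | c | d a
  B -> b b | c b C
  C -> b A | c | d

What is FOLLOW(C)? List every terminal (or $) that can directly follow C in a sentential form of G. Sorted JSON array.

FIRST sets, iterate to fixpoint:
iter 1:
  A via A→c: +{c}
  A via A→d a: +{d}
  B via B→b b: +{b}
  B via B→c b C: +{c}
  C via C→b A: +{b}
  C via C→c: +{c}
  C via C→d: +{d}
  S via S→C C: +{b,c,d}
  S via S→a B: +{a}
  FIRST(S)={a,b,c,d}  FIRST(A)={c,d}  FIRST(B)={b,c}  FIRST(C)={b,c,d}
iter 2: (no change)
  FIRST(S)={a,b,c,d}  FIRST(A)={c,d}  FIRST(B)={b,c}  FIRST(C)={b,c,d}

FOLLOW iteration:
seed FOLLOW(S) with $
round 1:
  A→A a C: FOLLOW(A) ⊇ FIRST(a) = {a}; new: +{a}
  A→A a C: FOLLOW(C) ⊇ FOLLOW(A) ⊇ {a}; new: +{a}
  S→C C: FOLLOW(C) ⊇ FIRST(C) = {b,c,d}; new: +{b,c,d}
  S→C C: FOLLOW(C) ⊇ FOLLOW(S) ⊇ {$}; new: +{$}
  S→a B: FOLLOW(B) ⊇ FOLLOW(S) ⊇ {$}; new: +{$}
  FOLLOW(S)={$}  FOLLOW(A)={a}  FOLLOW(B)={$}  FOLLOW(C)={$,a,b,c,d}
round 2:
  C→b A: FOLLOW(A) ⊇ FOLLOW(C) ⊇ {$,a,b,c,d}; new: +{$,b,c,d}
  FOLLOW(S)={$}  FOLLOW(A)={$,a,b,c,d}  FOLLOW(B)={$}  FOLLOW(C)={$,a,b,c,d}
round 3: — fixpoint
  FOLLOW(S)={$}  FOLLOW(A)={$,a,b,c,d}  FOLLOW(B)={$}  FOLLOW(C)={$,a,b,c,d}

FOLLOW(C) = ["$", "a", "b", "c", "d"]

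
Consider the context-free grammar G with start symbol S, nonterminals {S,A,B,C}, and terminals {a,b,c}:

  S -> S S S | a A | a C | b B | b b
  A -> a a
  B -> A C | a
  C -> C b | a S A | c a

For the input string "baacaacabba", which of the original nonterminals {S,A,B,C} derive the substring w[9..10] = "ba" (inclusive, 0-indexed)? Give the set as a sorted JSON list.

Convert to CNF:
  S -> S X4 | T0 A | T0 C | T1 B | T1 T1
  A -> T0 T0
  B -> A C | a
  C -> C T1 | T0 X3 | T2 T0
  T0 -> a
  T1 -> b
  T2 -> c
  X3 -> S A
  X4 -> S S

CYK fill, restricted to cells inside w[9..10]:
  [9..9]={T1}  "b"  orig:{}
  [10..10]={B,T0}  "a"  orig:{B}
  [9..10]={S}  "ba"

Original NTs in T[9,10] deriving "ba": ["S"]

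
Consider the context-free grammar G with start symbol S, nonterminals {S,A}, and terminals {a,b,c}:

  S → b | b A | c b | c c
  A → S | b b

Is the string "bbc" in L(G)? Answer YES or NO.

Convert to CNF:
  S -> T0 A | T1 T0 | T1 T1 | b
  A -> T0 A | T0 T0 | T1 T0 | T1 T1 | b
  T0 -> b
  T1 -> c

CYK table (by increasing span):
  T[0,0] 'b' = {A,S,T0}  orig:{A,S}
  T[1,1] 'b' = {A,S,T0}  orig:{A,S}
  T[2,2] 'c' = {T1}  orig:{}
  T[0,1] 'bb' = {A,S}
  T[1,2] 'bc' = ∅
  T[0,2] 'bbc' = ∅

S ∉ T[0,2] ⇒ NO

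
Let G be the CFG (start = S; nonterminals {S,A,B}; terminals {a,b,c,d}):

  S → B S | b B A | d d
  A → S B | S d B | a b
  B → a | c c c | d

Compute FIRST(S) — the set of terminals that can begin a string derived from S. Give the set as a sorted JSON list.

FIRST sets, iterate to fixpoint:
round 1:
  A via A→a b: +{a}
  B via B→a: +{a}
  B via B→c c c: +{c}
  B via B→d: +{d}
  S via S→B S: +{a,c,d}
  S via S→b B A: +{b}
  FIRST[S]={a,b,c,d}  FIRST[A]={a}  FIRST[B]={a,c,d}
round 2:
  A via A→S B: +{b,c,d}
  FIRST[S]={a,b,c,d}  FIRST[A]={a,b,c,d}  FIRST[B]={a,c,d}
round 3: — fixpoint
  FIRST[S]={a,b,c,d}  FIRST[A]={a,b,c,d}  FIRST[B]={a,c,d}

FIRST(S) = ["a", "b", "c", "d"]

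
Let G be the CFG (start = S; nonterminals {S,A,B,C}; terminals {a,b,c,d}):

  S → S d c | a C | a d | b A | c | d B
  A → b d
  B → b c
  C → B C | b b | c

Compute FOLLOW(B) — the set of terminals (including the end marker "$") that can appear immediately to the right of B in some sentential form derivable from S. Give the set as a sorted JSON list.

FIRST sets, iterate to fixpoint:
iter 1:
  A via A→b d: +{b}
  B via B→b c: +{b}
  C via C→B C: +{b}
  C via C→c: +{c}
  S via S→a C: +{a}
  S via S→b A: +{b}
  S via S→c: +{c}
  S via S→d B: +{d}
  FIRST[S]={a,b,c,d}  FIRST[A]={b}  FIRST[B]={b}  FIRST[C]={b,c}
iter 2: (no change)
  FIRST[S]={a,b,c,d}  FIRST[A]={b}  FIRST[B]={b}  FIRST[C]={b,c}

Compute FOLLOW by fixpoint:
seed FOLLOW(S) with $
pass 1:
  C→B C: FOLLOW(B) ⊇ FIRST(C) = {b,c}; new: +{b,c}
  S→S d c: FOLLOW(S) ⊇ FIRST(d) = {d}; new: +{d}
  S→a C: FOLLOW(C) ⊇ FOLLOW(S) ⊇ {$,d}; new: +{$,d}
  S→b A: FOLLOW(A) ⊇ FOLLOW(S) ⊇ {$,d}; new: +{$,d}
  S→d B: FOLLOW(B) ⊇ FOLLOW(S) ⊇ {$,d}; new: +{$,d}
  FOLLOW(S)={$,d}  FOLLOW(A)={$,d}  FOLLOW(B)={$,b,c,d}  FOLLOW(C)={$,d}
pass 2: — fixpoint
  FOLLOW(S)={$,d}  FOLLOW(A)={$,d}  FOLLOW(B)={$,b,c,d}  FOLLOW(C)={$,d}

FOLLOW(B) = ["$", "b", "c", "d"]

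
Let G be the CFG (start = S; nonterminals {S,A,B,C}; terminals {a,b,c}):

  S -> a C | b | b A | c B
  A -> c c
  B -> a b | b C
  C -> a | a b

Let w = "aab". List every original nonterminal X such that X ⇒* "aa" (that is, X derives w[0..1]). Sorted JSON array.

Convert to CNF:
  S -> T0 B | T1 C | T2 A | b
  A -> T0 T0
  B -> T1 T2 | T2 C
  C -> T1 T2 | a
  T0 -> c
  T1 -> a
  T2 -> b

CYK fill (cells [i..j] with 0 ≤ i ≤ j ≤ 1 only):
  cell(0,0) a: {C,T1}  orig:{C}
  cell(1,1) a: {C,T1}  orig:{C}
  cell(0,1) aa: {S}

Original NTs in T[0,1] deriving "aa": ["S"]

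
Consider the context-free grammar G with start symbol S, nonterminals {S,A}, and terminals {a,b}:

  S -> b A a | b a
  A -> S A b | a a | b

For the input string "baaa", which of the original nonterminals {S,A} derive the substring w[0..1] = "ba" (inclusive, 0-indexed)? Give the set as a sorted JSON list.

Convert to CNF:
  S -> T0 T1 | T0 X3
  A -> S X2 | T1 T1 | b
  T0 -> b
  T1 -> a
  X2 -> A T0
  X3 -> A T1

Fill CYK table bottom-up, restricted to cells inside w[0..1]:
  cell(0,0) b: {A,T0}  orig:{A}
  cell(1,1) a: {T1}  orig:{}
  cell(0,1) ba: {S,X3}  orig:{S}

Original NTs in T[0,1] deriving "ba": ["S"]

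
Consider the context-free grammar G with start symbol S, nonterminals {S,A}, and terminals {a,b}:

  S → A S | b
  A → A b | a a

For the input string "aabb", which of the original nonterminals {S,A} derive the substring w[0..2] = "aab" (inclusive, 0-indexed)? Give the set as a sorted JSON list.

CNF form of G:
  S -> A S | b
  A -> A T0 | T1 T1
  T0 -> b
  T1 -> a

Fill CYK table bottom-up — only the sub-triangle for w[0..2]:
  [0..0]={T1}  "a"  orig:{}
  [1..1]={T1}  "a"  orig:{}
  [2..2]={S,T0}  "b"  orig:{S}
  [0..1]={A}  "aa"
  [1..2]=∅  "ab"
  [0..2]={A,S}  "aab"

Original NTs in T[0,2] deriving "aab": ["A", "S"]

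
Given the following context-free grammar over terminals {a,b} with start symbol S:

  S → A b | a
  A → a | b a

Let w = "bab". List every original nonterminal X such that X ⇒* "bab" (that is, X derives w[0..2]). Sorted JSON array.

Convert to CNF:
  S -> A T0 | a
  A -> T0 T1 | a
  T0 -> b
  T1 -> a

Fill CYK table bottom-up (cells [i..j] with 0 ≤ i ≤ j ≤ 2 only):
  T[0,0] 'b' = {T0}  orig:{}
  T[1,1] 'a' = {A,S,T1}  orig:{A,S}
  T[2,2] 'b' = {T0}  orig:{}
  T[0,1] 'ba' = {A}
  T[1,2] 'ab' = {S}
  T[0,2] 'bab' = {S}

Original NTs in T[0,2] deriving "bab": ["S"]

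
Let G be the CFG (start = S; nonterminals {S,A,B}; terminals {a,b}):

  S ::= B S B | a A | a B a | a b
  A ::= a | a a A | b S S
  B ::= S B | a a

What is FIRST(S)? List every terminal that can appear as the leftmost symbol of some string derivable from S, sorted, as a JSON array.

FIRST sets, iterate to fixpoint:
[1]
  A via A→a: +{a}
  A via A→b S S: +{b}
  B via B→a a: +{a}
  S via S→B S B: +{a}
  FIRST[S]={a}  FIRST[A]={a,b}  FIRST[B]={a}
[2] (stable)
  FIRST[S]={a}  FIRST[A]={a,b}  FIRST[B]={a}

FIRST(S) = ["a"]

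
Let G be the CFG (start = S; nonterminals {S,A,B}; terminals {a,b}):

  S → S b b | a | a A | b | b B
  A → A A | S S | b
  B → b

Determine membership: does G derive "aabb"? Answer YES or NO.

CNF form of G:
  S -> S X2 | T0 B | T1 A | a | b
  A -> A A | S S | b
  B -> b
  T0 -> b
  T1 -> a
  X2 -> T0 T0

Fill CYK table bottom-up:
  cell(0,0) a: {S,T1}  orig:{S}
  cell(1,1) a: {S,T1}  orig:{S}
  cell(2,2) b: {A,B,S,T0}  orig:{A,B,S}
  cell(3,3) b: {A,B,S,T0}  orig:{A,B,S}
  cell(0,1) aa: {A}
  cell(1,2) ab: {A,S}
  cell(2,3) bb: {A,S,X2}  orig:{A,S}
  cell(0,2) aab: {A,S}
  cell(1,3) abb: {A,S}
  cell(0,3) aabb: {A,S}

S ∈ T[0,3] ⇒ YES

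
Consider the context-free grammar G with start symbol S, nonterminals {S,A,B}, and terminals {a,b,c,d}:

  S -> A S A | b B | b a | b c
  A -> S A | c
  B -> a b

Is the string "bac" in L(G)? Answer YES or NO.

Convert to CNF:
  S -> A X3 | T1 B | T1 T0 | T1 T2
  A -> S A | c
  B -> T0 T1
  T0 -> a
  T1 -> b
  T2 -> c
  X3 -> S A

CYK table (by increasing span):
  T[0,0] 'b' = {T1}  orig:{}
  T[1,1] 'a' = {T0}  orig:{}
  T[2,2] 'c' = {A,T2}  orig:{A}
  T[0,1] 'ba' = {S}
  T[1,2] 'ac' = ∅
  T[0,2] 'bac' = {A,X3}  orig:{A}

S ∉ T[0,2] ⇒ NO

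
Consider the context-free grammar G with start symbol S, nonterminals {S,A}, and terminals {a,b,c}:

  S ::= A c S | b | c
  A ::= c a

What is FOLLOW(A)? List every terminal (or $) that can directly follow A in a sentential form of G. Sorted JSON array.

FIRST iteration:
iter 1:
  A via A→c a: +{c}
  S via S→A c S: +{c}
  S via S→b: +{b}
  FIRST(S)={b,c}  FIRST(A)={c}
iter 2: done
  FIRST(S)={b,c}  FIRST(A)={c}

FOLLOW iteration:
initialize: $ ∈ FOLLOW(S)
iter 1:
  S→A c S: FOLLOW(A) ⊇ FIRST(c) = {c}; new: +{c}
  FOLLOW(S)={$}  FOLLOW(A)={c}
iter 2: done
  FOLLOW(S)={$}  FOLLOW(A)={c}

FOLLOW(A) = ["c"]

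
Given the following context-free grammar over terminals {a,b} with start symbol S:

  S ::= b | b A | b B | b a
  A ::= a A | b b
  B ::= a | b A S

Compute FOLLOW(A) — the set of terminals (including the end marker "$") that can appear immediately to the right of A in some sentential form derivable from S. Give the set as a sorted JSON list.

FIRST sets, iterate to fixpoint:
round 1:
  A via A→a A: +{a}
  A via A→b b: +{b}
  B via B→a: +{a}
  B via B→b A S: +{b}
  S via S→b: +{b}
  FIRST(S)={b}  FIRST(A)={a,b}  FIRST(B)={a,b}
round 2: (no change)
  FIRST(S)={b}  FIRST(A)={a,b}  FIRST(B)={a,b}

FOLLOW sets:
seed FOLLOW(S) with $
[1]
  B→b A S: FOLLOW(A) ⊇ FIRST(S) = {b}; new: +{b}
  S→b A: FOLLOW(A) ⊇ FOLLOW(S) ⊇ {$}; new: +{$}
  S→b B: FOLLOW(B) ⊇ FOLLOW(S) ⊇ {$}; new: +{$}
  FOLLOW[S]={$}  FOLLOW[A]={$,b}  FOLLOW[B]={$}
[2] — fixpoint
  FOLLOW[S]={$}  FOLLOW[A]={$,b}  FOLLOW[B]={$}

FOLLOW(A) = ["$", "b"]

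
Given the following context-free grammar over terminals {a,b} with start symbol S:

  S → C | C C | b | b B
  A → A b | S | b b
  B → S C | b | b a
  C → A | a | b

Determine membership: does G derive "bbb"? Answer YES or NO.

CNF form of G:
  S -> A T0 | C C | T0 B | T0 T0 | a | b
  A -> A T0 | C C | T0 B | T0 T0 | a | b
  B -> S C | T0 T1 | b
  C -> A T0 | C C | T0 B | T0 T0 | a | b
  T0 -> b
  T1 -> a

Fill CYK table bottom-up:
  T[0,0] 'b' = {A,B,C,S,T0}  orig:{A,B,C,S}
  T[1,1] 'b' = {A,B,C,S,T0}  orig:{A,B,C,S}
  T[2,2] 'b' = {A,B,C,S,T0}  orig:{A,B,C,S}
  T[0,1] 'bb' = {A,B,C,S}
  T[1,2] 'bb' = {A,B,C,S}
  T[0,2] 'bbb' = {A,B,C,S}

S ∈ T[0,2] ⇒ YES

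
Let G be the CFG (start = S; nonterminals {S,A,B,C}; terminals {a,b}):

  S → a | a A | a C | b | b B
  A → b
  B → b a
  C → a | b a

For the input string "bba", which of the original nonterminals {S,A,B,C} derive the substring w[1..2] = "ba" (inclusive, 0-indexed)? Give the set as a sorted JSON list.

CNF form of G:
  S -> T0 B | T1 A | T1 C | a | b
  A -> b
  B -> T0 T1
  C -> T0 T1 | a
  T0 -> b
  T1 -> a

CYK table (by increasing span), restricted to cells inside w[1..2]:
  T[1,1] 'b' = {A,S,T0}  orig:{A,S}
  T[2,2] 'a' = {C,S,T1}  orig:{C,S}
  T[1,2] 'ba' = {B,C}

Original NTs in T[1,2] deriving "ba": ["B", "C"]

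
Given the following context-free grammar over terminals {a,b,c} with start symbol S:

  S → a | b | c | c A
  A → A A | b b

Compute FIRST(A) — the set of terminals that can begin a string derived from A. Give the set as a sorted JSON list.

FIRST sets, iterate to fixpoint:
iter 1:
  A via A→b b: +{b}
  S via S→a: +{a}
  S via S→b: +{b}
  S via S→c: +{c}
  FIRST[S]={a,b,c}  FIRST[A]={b}
iter 2: (stable)
  FIRST[S]={a,b,c}  FIRST[A]={b}

FIRST(A) = ["b"]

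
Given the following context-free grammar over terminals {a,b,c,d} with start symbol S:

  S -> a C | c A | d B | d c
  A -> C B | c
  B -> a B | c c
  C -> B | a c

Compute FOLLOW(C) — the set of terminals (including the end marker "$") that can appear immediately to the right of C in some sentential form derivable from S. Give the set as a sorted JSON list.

FIRST iteration:
pass 1:
  A via A→c: +{c}
  B via B→a B: +{a}
  B via B→c c: +{c}
  C via C→B: +{a,c}
  S via S→a C: +{a}
  S via S→c A: +{c}
  S via S→d B: +{d}
  S: {a,c,d}  A: {c}  B: {a,c}  C: {a,c}
pass 2:
  A via A→C B: +{a}
  S: {a,c,d}  A: {a,c}  B: {a,c}  C: {a,c}
pass 3: — fixpoint
  S: {a,c,d}  A: {a,c}  B: {a,c}  C: {a,c}

FOLLOW sets:
initialize: $ ∈ FOLLOW(S)
round 1:
  A→C B: FOLLOW(C) ⊇ FIRST(B) = {a,c}; new: +{a,c}
  C→B: FOLLOW(B) ⊇ FOLLOW(C) ⊇ {a,c}; new: +{a,c}
  S→a C: FOLLOW(C) ⊇ FOLLOW(S) ⊇ {$}; new: +{$}
  S→c A: FOLLOW(A) ⊇ FOLLOW(S) ⊇ {$}; new: +{$}
  S→d B: FOLLOW(B) ⊇ FOLLOW(S) ⊇ {$}; new: +{$}
  FOLLOW(S)={$}  FOLLOW(A)={$}  FOLLOW(B)={$,a,c}  FOLLOW(C)={$,a,c}
round 2: (no change)
  FOLLOW(S)={$}  FOLLOW(A)={$}  FOLLOW(B)={$,a,c}  FOLLOW(C)={$,a,c}

FOLLOW(C) = ["$", "a", "c"]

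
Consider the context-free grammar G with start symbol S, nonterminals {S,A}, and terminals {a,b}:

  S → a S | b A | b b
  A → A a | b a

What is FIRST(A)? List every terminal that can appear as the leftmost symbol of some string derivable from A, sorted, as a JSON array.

Compute FIRST by fixpoint:
pass 1:
  A via A→b a: +{b}
  S via S→a S: +{a}
  S via S→b A: +{b}
  FIRST(S)={a,b}  FIRST(A)={b}
pass 2: done
  FIRST(S)={a,b}  FIRST(A)={b}

FIRST(A) = ["b"]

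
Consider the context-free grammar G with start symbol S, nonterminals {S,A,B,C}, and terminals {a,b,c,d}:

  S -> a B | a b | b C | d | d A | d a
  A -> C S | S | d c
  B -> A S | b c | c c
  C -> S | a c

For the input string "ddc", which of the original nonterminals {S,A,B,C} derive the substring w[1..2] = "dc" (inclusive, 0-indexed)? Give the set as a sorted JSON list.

Convert to CNF:
  S -> T0 B | T0 T1 | T1 C | T2 A | T2 T0 | d
  A -> C S | T0 B | T0 T1 | T1 C | T2 A | T2 T0 | T2 T3 | d
  B -> A S | T1 T3 | T3 T3
  C -> T0 B | T0 T1 | T0 T3 | T1 C | T2 A | T2 T0 | d
  T0 -> a
  T1 -> b
  T2 -> d
  T3 -> c

CYK table (by increasing span) (cells [i..j] with 1 ≤ i ≤ j ≤ 2 only):
  cell(1,1) d: {A,C,S,T2}  orig:{A,C,S}
  cell(2,2) c: {T3}  orig:{}
  cell(1,2) dc: {A}

Original NTs in T[1,2] deriving "dc": ["A"]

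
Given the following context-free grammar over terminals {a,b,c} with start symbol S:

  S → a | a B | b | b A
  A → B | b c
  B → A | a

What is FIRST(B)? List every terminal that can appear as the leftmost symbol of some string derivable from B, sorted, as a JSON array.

Compute FIRST by fixpoint:
round 1:
  A via A→b c: +{b}
  B via B→A: +{b}
  B via B→a: +{a}
  S via S→a: +{a}
  S via S→b: +{b}
  S: {a,b}  A: {b}  B: {a,b}
round 2:
  A via A→B: +{a}
  S: {a,b}  A: {a,b}  B: {a,b}
round 3: done
  S: {a,b}  A: {a,b}  B: {a,b}

FIRST(B) = ["a", "b"]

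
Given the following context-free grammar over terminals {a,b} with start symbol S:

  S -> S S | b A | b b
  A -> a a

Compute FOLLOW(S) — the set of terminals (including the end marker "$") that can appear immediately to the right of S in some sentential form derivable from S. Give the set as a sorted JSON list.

FIRST sets, iterate to fixpoint:
pass 1:
  A via A→a a: +{a}
  S via S→b A: +{b}
  FIRST(S)={b}  FIRST(A)={a}
pass 2: — fixpoint
  FIRST(S)={b}  FIRST(A)={a}

FOLLOW sets:
initialize: $ ∈ FOLLOW(S)
iter 1:
  S→S S: FOLLOW(S) ⊇ FIRST(S) = {b}; new: +{b}
  S→b A: FOLLOW(A) ⊇ FOLLOW(S) ⊇ {$,b}; new: +{$,b}
  S: {$,b}  A: {$,b}
iter 2: — fixpoint
  S: {$,b}  A: {$,b}

FOLLOW(S) = ["$", "b"]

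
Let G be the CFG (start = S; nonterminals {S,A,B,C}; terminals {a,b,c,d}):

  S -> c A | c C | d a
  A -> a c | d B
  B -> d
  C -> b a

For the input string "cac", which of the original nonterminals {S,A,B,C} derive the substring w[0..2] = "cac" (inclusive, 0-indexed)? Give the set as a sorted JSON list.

Convert to CNF:
  S -> T1 A | T1 C | T2 T0
  A -> T0 T1 | T2 B
  B -> d
  C -> T3 T0
  T0 -> a
  T1 -> c
  T2 -> d
  T3 -> b

CYK table (by increasing span), restricted to cells inside w[0..2]:
  [0..0]={T1}  "c"  orig:{}
  [1..1]={T0}  "a"  orig:{}
  [2..2]={T1}  "c"  orig:{}
  [0..1]=∅  "ca"
  [1..2]={A}  "ac"
  [0..2]={S}  "cac"

Original NTs in T[0,2] deriving "cac": ["S"]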